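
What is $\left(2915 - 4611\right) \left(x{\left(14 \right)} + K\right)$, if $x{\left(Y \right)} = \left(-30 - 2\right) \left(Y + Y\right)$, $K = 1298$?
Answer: $-681792$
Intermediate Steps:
$x{\left(Y \right)} = - 64 Y$ ($x{\left(Y \right)} = - 32 \cdot 2 Y = - 64 Y$)
$\left(2915 - 4611\right) \left(x{\left(14 \right)} + K\right) = \left(2915 - 4611\right) \left(\left(-64\right) 14 + 1298\right) = - 1696 \left(-896 + 1298\right) = \left(-1696\right) 402 = -681792$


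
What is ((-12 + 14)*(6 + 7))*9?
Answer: 234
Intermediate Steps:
((-12 + 14)*(6 + 7))*9 = (2*13)*9 = 26*9 = 234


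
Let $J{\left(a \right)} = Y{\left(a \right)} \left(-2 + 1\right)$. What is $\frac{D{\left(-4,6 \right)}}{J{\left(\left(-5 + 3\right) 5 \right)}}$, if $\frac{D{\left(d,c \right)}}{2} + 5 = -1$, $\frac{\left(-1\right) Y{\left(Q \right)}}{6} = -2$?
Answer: $1$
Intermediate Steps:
$Y{\left(Q \right)} = 12$ ($Y{\left(Q \right)} = \left(-6\right) \left(-2\right) = 12$)
$D{\left(d,c \right)} = -12$ ($D{\left(d,c \right)} = -10 + 2 \left(-1\right) = -10 - 2 = -12$)
$J{\left(a \right)} = -12$ ($J{\left(a \right)} = 12 \left(-2 + 1\right) = 12 \left(-1\right) = -12$)
$\frac{D{\left(-4,6 \right)}}{J{\left(\left(-5 + 3\right) 5 \right)}} = - \frac{12}{-12} = \left(-12\right) \left(- \frac{1}{12}\right) = 1$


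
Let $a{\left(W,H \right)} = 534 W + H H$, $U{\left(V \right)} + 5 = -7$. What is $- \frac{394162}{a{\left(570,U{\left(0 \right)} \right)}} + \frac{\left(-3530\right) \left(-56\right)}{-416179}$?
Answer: $- \frac{112120125659}{63368246898} \approx -1.7693$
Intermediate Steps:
$U{\left(V \right)} = -12$ ($U{\left(V \right)} = -5 - 7 = -12$)
$a{\left(W,H \right)} = H^{2} + 534 W$ ($a{\left(W,H \right)} = 534 W + H^{2} = H^{2} + 534 W$)
$- \frac{394162}{a{\left(570,U{\left(0 \right)} \right)}} + \frac{\left(-3530\right) \left(-56\right)}{-416179} = - \frac{394162}{\left(-12\right)^{2} + 534 \cdot 570} + \frac{\left(-3530\right) \left(-56\right)}{-416179} = - \frac{394162}{144 + 304380} + 197680 \left(- \frac{1}{416179}\right) = - \frac{394162}{304524} - \frac{197680}{416179} = \left(-394162\right) \frac{1}{304524} - \frac{197680}{416179} = - \frac{197081}{152262} - \frac{197680}{416179} = - \frac{112120125659}{63368246898}$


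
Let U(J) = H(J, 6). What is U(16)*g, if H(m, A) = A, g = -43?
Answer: -258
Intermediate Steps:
U(J) = 6
U(16)*g = 6*(-43) = -258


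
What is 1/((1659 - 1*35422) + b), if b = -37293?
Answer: -1/71056 ≈ -1.4073e-5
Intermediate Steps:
1/((1659 - 1*35422) + b) = 1/((1659 - 1*35422) - 37293) = 1/((1659 - 35422) - 37293) = 1/(-33763 - 37293) = 1/(-71056) = -1/71056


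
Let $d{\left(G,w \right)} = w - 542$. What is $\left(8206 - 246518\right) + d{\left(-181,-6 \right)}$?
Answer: $-238860$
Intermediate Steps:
$d{\left(G,w \right)} = -542 + w$
$\left(8206 - 246518\right) + d{\left(-181,-6 \right)} = \left(8206 - 246518\right) - 548 = -238312 - 548 = -238860$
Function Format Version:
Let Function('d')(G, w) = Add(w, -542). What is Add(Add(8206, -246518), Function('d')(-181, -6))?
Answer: -238860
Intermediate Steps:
Function('d')(G, w) = Add(-542, w)
Add(Add(8206, -246518), Function('d')(-181, -6)) = Add(Add(8206, -246518), Add(-542, -6)) = Add(-238312, -548) = -238860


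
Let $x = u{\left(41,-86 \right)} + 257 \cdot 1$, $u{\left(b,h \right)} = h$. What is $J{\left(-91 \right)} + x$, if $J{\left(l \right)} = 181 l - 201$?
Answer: $-16501$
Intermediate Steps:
$x = 171$ ($x = -86 + 257 \cdot 1 = -86 + 257 = 171$)
$J{\left(l \right)} = -201 + 181 l$
$J{\left(-91 \right)} + x = \left(-201 + 181 \left(-91\right)\right) + 171 = \left(-201 - 16471\right) + 171 = -16672 + 171 = -16501$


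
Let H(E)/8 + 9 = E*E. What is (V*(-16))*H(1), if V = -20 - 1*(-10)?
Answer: -10240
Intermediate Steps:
H(E) = -72 + 8*E**2 (H(E) = -72 + 8*(E*E) = -72 + 8*E**2)
V = -10 (V = -20 + 10 = -10)
(V*(-16))*H(1) = (-10*(-16))*(-72 + 8*1**2) = 160*(-72 + 8*1) = 160*(-72 + 8) = 160*(-64) = -10240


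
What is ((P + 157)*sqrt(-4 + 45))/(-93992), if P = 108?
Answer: -265*sqrt(41)/93992 ≈ -0.018053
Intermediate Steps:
((P + 157)*sqrt(-4 + 45))/(-93992) = ((108 + 157)*sqrt(-4 + 45))/(-93992) = (265*sqrt(41))*(-1/93992) = -265*sqrt(41)/93992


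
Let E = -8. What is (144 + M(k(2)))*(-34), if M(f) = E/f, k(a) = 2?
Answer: -4760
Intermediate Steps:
M(f) = -8/f
(144 + M(k(2)))*(-34) = (144 - 8/2)*(-34) = (144 - 8*½)*(-34) = (144 - 4)*(-34) = 140*(-34) = -4760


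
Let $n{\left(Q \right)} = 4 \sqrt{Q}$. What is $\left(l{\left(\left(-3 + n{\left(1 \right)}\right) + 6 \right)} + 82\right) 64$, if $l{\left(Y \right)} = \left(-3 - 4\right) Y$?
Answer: $2112$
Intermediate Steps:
$l{\left(Y \right)} = - 7 Y$
$\left(l{\left(\left(-3 + n{\left(1 \right)}\right) + 6 \right)} + 82\right) 64 = \left(- 7 \left(\left(-3 + 4 \sqrt{1}\right) + 6\right) + 82\right) 64 = \left(- 7 \left(\left(-3 + 4 \cdot 1\right) + 6\right) + 82\right) 64 = \left(- 7 \left(\left(-3 + 4\right) + 6\right) + 82\right) 64 = \left(- 7 \left(1 + 6\right) + 82\right) 64 = \left(\left(-7\right) 7 + 82\right) 64 = \left(-49 + 82\right) 64 = 33 \cdot 64 = 2112$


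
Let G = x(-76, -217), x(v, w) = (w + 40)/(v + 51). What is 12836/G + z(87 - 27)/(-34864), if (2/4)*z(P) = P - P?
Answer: 320900/177 ≈ 1813.0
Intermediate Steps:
x(v, w) = (40 + w)/(51 + v)
z(P) = 0 (z(P) = 2*(P - P) = 2*0 = 0)
G = 177/25 (G = (40 - 217)/(51 - 76) = -177/(-25) = -1/25*(-177) = 177/25 ≈ 7.0800)
12836/G + z(87 - 27)/(-34864) = 12836/(177/25) + 0/(-34864) = 12836*(25/177) + 0*(-1/34864) = 320900/177 + 0 = 320900/177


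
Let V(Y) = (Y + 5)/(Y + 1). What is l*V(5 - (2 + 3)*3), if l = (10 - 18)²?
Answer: 320/9 ≈ 35.556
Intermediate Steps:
V(Y) = (5 + Y)/(1 + Y)
l = 64 (l = (-8)² = 64)
l*V(5 - (2 + 3)*3) = 64*((5 + (5 - (2 + 3)*3))/(1 + (5 - (2 + 3)*3))) = 64*((5 + (5 - 1*5*3))/(1 + (5 - 1*5*3))) = 64*((5 + (5 - 5*3))/(1 + (5 - 5*3))) = 64*((5 + (5 - 15))/(1 + (5 - 15))) = 64*((5 - 10)/(1 - 10)) = 64*(-5/(-9)) = 64*(-⅑*(-5)) = 64*(5/9) = 320/9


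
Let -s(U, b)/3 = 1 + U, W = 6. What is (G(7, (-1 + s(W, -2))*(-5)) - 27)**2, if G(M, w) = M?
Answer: 400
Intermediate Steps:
s(U, b) = -3 - 3*U (s(U, b) = -3*(1 + U) = -3 - 3*U)
(G(7, (-1 + s(W, -2))*(-5)) - 27)**2 = (7 - 27)**2 = (-20)**2 = 400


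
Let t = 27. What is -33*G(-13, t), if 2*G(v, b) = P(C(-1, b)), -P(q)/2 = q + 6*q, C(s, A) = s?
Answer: -231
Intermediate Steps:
P(q) = -14*q (P(q) = -2*(q + 6*q) = -14*q)
G(v, b) = 7 (G(v, b) = (-14*(-1))/2 = (½)*14 = 7)
-33*G(-13, t) = -33*7 = -231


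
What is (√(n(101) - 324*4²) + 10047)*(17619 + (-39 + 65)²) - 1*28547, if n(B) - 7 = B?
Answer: 183781318 + 109770*I*√141 ≈ 1.8378e+8 + 1.3034e+6*I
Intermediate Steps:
n(B) = 7 + B
(√(n(101) - 324*4²) + 10047)*(17619 + (-39 + 65)²) - 1*28547 = (√((7 + 101) - 324*4²) + 10047)*(17619 + (-39 + 65)²) - 1*28547 = (√(108 - 324*16) + 10047)*(17619 + 26²) - 28547 = (√(108 - 5184) + 10047)*(17619 + 676) - 28547 = (√(-5076) + 10047)*18295 - 28547 = (6*I*√141 + 10047)*18295 - 28547 = (10047 + 6*I*√141)*18295 - 28547 = (183809865 + 109770*I*√141) - 28547 = 183781318 + 109770*I*√141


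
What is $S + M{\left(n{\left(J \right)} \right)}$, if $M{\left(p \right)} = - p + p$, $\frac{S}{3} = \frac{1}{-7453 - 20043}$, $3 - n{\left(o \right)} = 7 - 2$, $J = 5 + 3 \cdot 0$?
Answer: $- \frac{3}{27496} \approx -0.00010911$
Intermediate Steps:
$J = 5$ ($J = 5 + 0 = 5$)
$n{\left(o \right)} = -2$ ($n{\left(o \right)} = 3 - \left(7 - 2\right) = 3 - 5 = -2$)
$S = - \frac{3}{27496}$ ($S = \frac{3}{-7453 - 20043} = \frac{3}{-27496} = 3 \left(- \frac{1}{27496}\right) = - \frac{3}{27496} \approx -0.00010911$)
$M{\left(p \right)} = 0$
$S + M{\left(n{\left(J \right)} \right)} = - \frac{3}{27496} + 0 = - \frac{3}{27496}$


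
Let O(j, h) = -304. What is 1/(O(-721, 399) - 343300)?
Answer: -1/343604 ≈ -2.9103e-6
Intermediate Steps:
1/(O(-721, 399) - 343300) = 1/(-304 - 343300) = 1/(-343604) = -1/343604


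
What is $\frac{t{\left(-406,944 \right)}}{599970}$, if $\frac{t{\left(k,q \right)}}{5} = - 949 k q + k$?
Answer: $\frac{25979795}{8571} \approx 3031.1$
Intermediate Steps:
$t{\left(k,q \right)} = 5 k - 4745 k q$ ($t{\left(k,q \right)} = 5 \left(- 949 k q + k\right) = 5 \left(k - 949 k q\right) = 5 k - 4745 k q$)
$\frac{t{\left(-406,944 \right)}}{599970} = \frac{5 \left(-406\right) \left(1 - 895856\right)}{599970} = 5 \left(-406\right) \left(1 - 895856\right) \frac{1}{599970} = 5 \left(-406\right) \left(-895855\right) \frac{1}{599970} = 1818585650 \cdot \frac{1}{599970} = \frac{25979795}{8571}$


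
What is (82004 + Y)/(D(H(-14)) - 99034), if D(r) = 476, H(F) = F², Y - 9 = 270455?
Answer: -176234/49279 ≈ -3.5762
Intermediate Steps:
Y = 270464 (Y = 9 + 270455 = 270464)
(82004 + Y)/(D(H(-14)) - 99034) = (82004 + 270464)/(476 - 99034) = 352468/(-98558) = 352468*(-1/98558) = -176234/49279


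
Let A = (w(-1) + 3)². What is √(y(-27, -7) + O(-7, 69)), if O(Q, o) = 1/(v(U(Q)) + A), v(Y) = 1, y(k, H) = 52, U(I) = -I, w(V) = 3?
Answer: 5*√2849/37 ≈ 7.2130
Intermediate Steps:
A = 36 (A = (3 + 3)² = 6² = 36)
O(Q, o) = 1/37 (O(Q, o) = 1/(1 + 36) = 1/37)
√(y(-27, -7) + O(-7, 69)) = √(52 + 1/37) = √(1925/37) = 5*√2849/37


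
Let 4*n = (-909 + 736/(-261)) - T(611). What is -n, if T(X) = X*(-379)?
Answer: -15050381/261 ≈ -57664.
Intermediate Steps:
T(X) = -379*X
n = 15050381/261 (n = ((-909 + 736/(-261)) - (-379)*611)/4 = ((-909 + 736*(-1/261)) - 1*(-231569))/4 = ((-909 - 736/261) + 231569)/4 = (-237985/261 + 231569)/4 = (¼)*(60201524/261) = 15050381/261 ≈ 57664.)
-n = -1*15050381/261 = -15050381/261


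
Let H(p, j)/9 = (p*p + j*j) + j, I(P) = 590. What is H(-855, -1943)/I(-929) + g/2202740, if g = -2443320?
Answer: 4464769452183/64980830 ≈ 68709.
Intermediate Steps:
H(p, j) = 9*j + 9*j**2 + 9*p**2 (H(p, j) = 9*((p*p + j*j) + j) = 9*((p**2 + j**2) + j) = 9*((j**2 + p**2) + j) = 9*(j + j**2 + p**2) = 9*j + 9*j**2 + 9*p**2)
H(-855, -1943)/I(-929) + g/2202740 = (9*(-1943) + 9*(-1943)**2 + 9*(-855)**2)/590 - 2443320/2202740 = (-17487 + 9*3775249 + 9*731025)*(1/590) - 2443320*1/2202740 = (-17487 + 33977241 + 6579225)*(1/590) - 122166/110137 = 40538979*(1/590) - 122166/110137 = 40538979/590 - 122166/110137 = 4464769452183/64980830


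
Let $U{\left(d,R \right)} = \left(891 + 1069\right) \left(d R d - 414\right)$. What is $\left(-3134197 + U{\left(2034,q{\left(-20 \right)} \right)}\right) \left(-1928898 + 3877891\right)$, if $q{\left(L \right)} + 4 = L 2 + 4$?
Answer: $-632169475797280741$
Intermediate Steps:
$q{\left(L \right)} = 2 L$ ($q{\left(L \right)} = -4 + \left(L 2 + 4\right) = -4 + \left(2 L + 4\right) = -4 + \left(4 + 2 L\right) = 2 L$)
$U{\left(d,R \right)} = -811440 + 1960 R d^{2}$ ($U{\left(d,R \right)} = 1960 \left(R d d - 414\right) = 1960 \left(R d^{2} - 414\right) = 1960 \left(-414 + R d^{2}\right) = -811440 + 1960 R d^{2}$)
$\left(-3134197 + U{\left(2034,q{\left(-20 \right)} \right)}\right) \left(-1928898 + 3877891\right) = \left(-3134197 + \left(-811440 + 1960 \cdot 2 \left(-20\right) 2034^{2}\right)\right) \left(-1928898 + 3877891\right) = \left(-3134197 + \left(-811440 + 1960 \left(-40\right) 4137156\right)\right) 1948993 = \left(-3134197 - 324353841840\right) 1948993 = \left(-324356976037\right) 1948993 = -632169475797280741$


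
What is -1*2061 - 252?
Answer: -2313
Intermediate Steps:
-1*2061 - 252 = -2061 - 1*252 = -2061 - 252 = -2313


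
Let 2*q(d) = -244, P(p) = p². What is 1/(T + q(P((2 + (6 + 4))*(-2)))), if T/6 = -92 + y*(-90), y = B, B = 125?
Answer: -1/68174 ≈ -1.4668e-5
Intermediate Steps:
y = 125
q(d) = -122 (q(d) = (½)*(-244) = -122)
T = -68052 (T = 6*(-92 + 125*(-90)) = 6*(-92 - 11250) = 6*(-11342) = -68052)
1/(T + q(P((2 + (6 + 4))*(-2)))) = 1/(-68052 - 122) = 1/(-68174) = -1/68174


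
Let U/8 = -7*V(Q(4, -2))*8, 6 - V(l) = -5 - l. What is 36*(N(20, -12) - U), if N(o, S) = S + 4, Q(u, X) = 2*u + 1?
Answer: 322272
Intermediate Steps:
Q(u, X) = 1 + 2*u
V(l) = 11 + l (V(l) = 6 - (-5 - l) = 6 + (5 + l) = 11 + l)
N(o, S) = 4 + S
U = -8960 (U = 8*(-7*(11 + (1 + 2*4))*8) = 8*(-7*(11 + (1 + 8))*8) = 8*(-7*(11 + 9)*8) = 8*(-7*20*8) = 8*(-140*8) = 8*(-1120) = -8960)
36*(N(20, -12) - U) = 36*((4 - 12) - 1*(-8960)) = 36*(-8 + 8960) = 36*8952 = 322272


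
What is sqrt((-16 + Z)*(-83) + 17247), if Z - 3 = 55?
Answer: 3*sqrt(1529) ≈ 117.31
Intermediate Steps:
Z = 58 (Z = 3 + 55 = 58)
sqrt((-16 + Z)*(-83) + 17247) = sqrt((-16 + 58)*(-83) + 17247) = sqrt(42*(-83) + 17247) = sqrt(-3486 + 17247) = sqrt(13761) = 3*sqrt(1529)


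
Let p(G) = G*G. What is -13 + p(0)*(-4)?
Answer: -13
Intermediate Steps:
p(G) = G**2
-13 + p(0)*(-4) = -13 + 0**2*(-4) = -13 + 0*(-4) = -13 + 0 = -13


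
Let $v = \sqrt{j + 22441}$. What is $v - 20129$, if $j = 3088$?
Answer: $-20129 + 7 \sqrt{521} \approx -19969.0$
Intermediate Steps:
$v = 7 \sqrt{521}$ ($v = \sqrt{3088 + 22441} = \sqrt{25529} = 7 \sqrt{521} \approx 159.78$)
$v - 20129 = 7 \sqrt{521} - 20129 = -20129 + 7 \sqrt{521}$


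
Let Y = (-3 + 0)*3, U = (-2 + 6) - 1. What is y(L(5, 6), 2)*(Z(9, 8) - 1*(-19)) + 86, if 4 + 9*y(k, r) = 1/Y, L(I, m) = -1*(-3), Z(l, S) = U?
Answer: 6152/81 ≈ 75.951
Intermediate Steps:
U = 3 (U = 4 - 1 = 3)
Z(l, S) = 3
Y = -9 (Y = -3*3 = -9)
L(I, m) = 3
y(k, r) = -37/81 (y(k, r) = -4/9 + (⅑)/(-9) = -4/9 + (⅑)*(-⅑) = -4/9 - 1/81 = -37/81)
y(L(5, 6), 2)*(Z(9, 8) - 1*(-19)) + 86 = -37*(3 - 1*(-19))/81 + 86 = -37*(3 + 19)/81 + 86 = -37/81*22 + 86 = -814/81 + 86 = 6152/81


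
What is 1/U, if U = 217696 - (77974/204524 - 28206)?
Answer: 102262/25146391337 ≈ 4.0667e-6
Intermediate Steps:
U = 25146391337/102262 (U = 217696 - (77974*(1/204524) - 28206) = 217696 - (38987/102262 - 28206) = 217696 - 1*(-2884362985/102262) = 217696 + 2884362985/102262 = 25146391337/102262 ≈ 2.4590e+5)
1/U = 1/(25146391337/102262) = 102262/25146391337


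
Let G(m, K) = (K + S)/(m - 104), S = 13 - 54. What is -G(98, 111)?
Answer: 35/3 ≈ 11.667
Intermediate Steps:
S = -41
G(m, K) = (-41 + K)/(-104 + m) (G(m, K) = (K - 41)/(m - 104) = (-41 + K)/(-104 + m))
-G(98, 111) = -(-41 + 111)/(-104 + 98) = -70/(-6) = -(-1)*70/6 = -1*(-35/3) = 35/3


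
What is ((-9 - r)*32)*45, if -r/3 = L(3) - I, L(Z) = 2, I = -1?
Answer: 0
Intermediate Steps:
r = -9 (r = -3*(2 - 1*(-1)) = -3*(2 + 1) = -3*3 = -9)
((-9 - r)*32)*45 = ((-9 - 1*(-9))*32)*45 = ((-9 + 9)*32)*45 = (0*32)*45 = 0*45 = 0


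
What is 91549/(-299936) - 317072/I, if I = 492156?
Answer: -715090291/753139296 ≈ -0.94948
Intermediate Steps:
91549/(-299936) - 317072/I = 91549/(-299936) - 317072/492156 = 91549*(-1/299936) - 317072*1/492156 = -91549/299936 - 11324/17577 = -715090291/753139296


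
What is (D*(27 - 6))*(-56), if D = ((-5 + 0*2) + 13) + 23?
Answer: -36456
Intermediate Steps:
D = 31 (D = ((-5 + 0) + 13) + 23 = (-5 + 13) + 23 = 8 + 23 = 31)
(D*(27 - 6))*(-56) = (31*(27 - 6))*(-56) = (31*21)*(-56) = 651*(-56) = -36456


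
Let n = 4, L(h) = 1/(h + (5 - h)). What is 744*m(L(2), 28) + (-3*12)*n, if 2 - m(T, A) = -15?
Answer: 12504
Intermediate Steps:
L(h) = ⅕ (L(h) = 1/5 = ⅕)
m(T, A) = 17 (m(T, A) = 2 - 1*(-15) = 2 + 15 = 17)
744*m(L(2), 28) + (-3*12)*n = 744*17 - 3*12*4 = 12648 - 36*4 = 12648 - 144 = 12504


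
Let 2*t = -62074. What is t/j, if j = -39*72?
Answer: 31037/2808 ≈ 11.053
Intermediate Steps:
t = -31037 (t = (1/2)*(-62074) = -31037)
j = -2808
t/j = -31037/(-2808) = -31037*(-1/2808) = 31037/2808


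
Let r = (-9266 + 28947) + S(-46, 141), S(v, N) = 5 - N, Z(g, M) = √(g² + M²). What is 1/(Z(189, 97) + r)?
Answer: 3909/76392379 - √45130/381961895 ≈ 5.0614e-5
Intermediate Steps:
Z(g, M) = √(M² + g²)
r = 19545 (r = (-9266 + 28947) + (5 - 1*141) = 19681 + (5 - 141) = 19681 - 136 = 19545)
1/(Z(189, 97) + r) = 1/(√(97² + 189²) + 19545) = 1/(√(9409 + 35721) + 19545) = 1/(√45130 + 19545) = 1/(19545 + √45130)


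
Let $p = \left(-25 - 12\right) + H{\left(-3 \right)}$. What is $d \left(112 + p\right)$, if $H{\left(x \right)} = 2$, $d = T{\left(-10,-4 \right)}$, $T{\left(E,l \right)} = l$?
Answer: $-308$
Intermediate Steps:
$d = -4$
$p = -35$ ($p = \left(-25 - 12\right) + 2 = -37 + 2 = -35$)
$d \left(112 + p\right) = - 4 \left(112 - 35\right) = \left(-4\right) 77 = -308$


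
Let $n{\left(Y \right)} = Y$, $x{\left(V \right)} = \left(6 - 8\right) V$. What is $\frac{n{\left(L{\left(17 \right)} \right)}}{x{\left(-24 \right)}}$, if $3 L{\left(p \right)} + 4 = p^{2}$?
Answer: $\frac{95}{48} \approx 1.9792$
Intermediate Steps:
$L{\left(p \right)} = - \frac{4}{3} + \frac{p^{2}}{3}$
$x{\left(V \right)} = - 2 V$
$\frac{n{\left(L{\left(17 \right)} \right)}}{x{\left(-24 \right)}} = \frac{- \frac{4}{3} + \frac{17^{2}}{3}}{\left(-2\right) \left(-24\right)} = \frac{- \frac{4}{3} + \frac{1}{3} \cdot 289}{48} = \left(- \frac{4}{3} + \frac{289}{3}\right) \frac{1}{48} = 95 \cdot \frac{1}{48} = \frac{95}{48}$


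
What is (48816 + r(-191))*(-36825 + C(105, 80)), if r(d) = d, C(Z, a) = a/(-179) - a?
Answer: -321220396875/179 ≈ -1.7945e+9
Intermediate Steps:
C(Z, a) = -180*a/179 (C(Z, a) = a*(-1/179) - a = -a/179 - a = -180*a/179)
(48816 + r(-191))*(-36825 + C(105, 80)) = (48816 - 191)*(-36825 - 180/179*80) = 48625*(-36825 - 14400/179) = 48625*(-6606075/179) = -321220396875/179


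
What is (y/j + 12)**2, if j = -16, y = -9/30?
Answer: 3697929/25600 ≈ 144.45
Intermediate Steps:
y = -3/10 (y = -9*1/30 = -3/10 ≈ -0.30000)
(y/j + 12)**2 = (-3/10/(-16) + 12)**2 = (-3/10*(-1/16) + 12)**2 = (3/160 + 12)**2 = (1923/160)**2 = 3697929/25600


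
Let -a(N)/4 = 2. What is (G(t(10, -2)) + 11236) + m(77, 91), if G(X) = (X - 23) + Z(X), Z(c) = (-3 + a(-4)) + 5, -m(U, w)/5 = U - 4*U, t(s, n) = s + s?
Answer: 12382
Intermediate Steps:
a(N) = -8 (a(N) = -4*2 = -8)
t(s, n) = 2*s
m(U, w) = 15*U (m(U, w) = -5*(U - 4*U) = -(-15)*U = 15*U)
Z(c) = -6 (Z(c) = (-3 - 8) + 5 = -11 + 5 = -6)
G(X) = -29 + X (G(X) = (X - 23) - 6 = (-23 + X) - 6 = -29 + X)
(G(t(10, -2)) + 11236) + m(77, 91) = ((-29 + 2*10) + 11236) + 15*77 = ((-29 + 20) + 11236) + 1155 = (-9 + 11236) + 1155 = 11227 + 1155 = 12382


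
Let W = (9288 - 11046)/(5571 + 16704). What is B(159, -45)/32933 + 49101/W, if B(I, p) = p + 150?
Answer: -12006545943495/19298738 ≈ -6.2214e+5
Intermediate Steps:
B(I, p) = 150 + p
W = -586/7425 (W = -1758/22275 = -1758*1/22275 = -586/7425 ≈ -0.078923)
B(159, -45)/32933 + 49101/W = (150 - 45)/32933 + 49101/(-586/7425) = 105*(1/32933) + 49101*(-7425/586) = 105/32933 - 364574925/586 = -12006545943495/19298738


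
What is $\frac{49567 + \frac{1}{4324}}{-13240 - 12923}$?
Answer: $- \frac{214327709}{113128812} \approx -1.8945$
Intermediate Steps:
$\frac{49567 + \frac{1}{4324}}{-13240 - 12923} = \frac{49567 + \frac{1}{4324}}{-26163} = \frac{214327709}{4324} \left(- \frac{1}{26163}\right) = - \frac{214327709}{113128812}$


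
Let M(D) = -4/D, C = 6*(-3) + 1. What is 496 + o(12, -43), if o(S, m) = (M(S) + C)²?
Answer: 7168/9 ≈ 796.44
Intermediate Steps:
C = -17 (C = -18 + 1 = -17)
o(S, m) = (-17 - 4/S)² (o(S, m) = (-4/S - 17)² = (-17 - 4/S)²)
496 + o(12, -43) = 496 + (4 + 17*12)²/12² = 496 + (4 + 204)²/144 = 496 + (1/144)*208² = 496 + (1/144)*43264 = 496 + 2704/9 = 7168/9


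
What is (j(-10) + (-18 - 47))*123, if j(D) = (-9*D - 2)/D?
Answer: -45387/5 ≈ -9077.4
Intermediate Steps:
j(D) = (-2 - 9*D)/D
(j(-10) + (-18 - 47))*123 = ((-9 - 2/(-10)) + (-18 - 47))*123 = ((-9 - 2*(-1/10)) - 65)*123 = ((-9 + 1/5) - 65)*123 = (-44/5 - 65)*123 = -369/5*123 = -45387/5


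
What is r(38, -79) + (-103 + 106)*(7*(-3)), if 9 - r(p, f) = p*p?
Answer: -1498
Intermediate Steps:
r(p, f) = 9 - p² (r(p, f) = 9 - p*p = 9 - p²)
r(38, -79) + (-103 + 106)*(7*(-3)) = (9 - 1*38²) + (-103 + 106)*(7*(-3)) = (9 - 1*1444) + 3*(-21) = (9 - 1444) - 63 = -1435 - 63 = -1498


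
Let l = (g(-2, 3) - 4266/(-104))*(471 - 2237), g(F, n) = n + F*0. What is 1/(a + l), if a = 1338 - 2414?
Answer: -26/2049163 ≈ -1.2688e-5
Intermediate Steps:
a = -1076
g(F, n) = n (g(F, n) = n + 0 = n)
l = -2021187/26 (l = (3 - 4266/(-104))*(471 - 2237) = (3 - 4266*(-1/104))*(-1766) = (3 + 2133/52)*(-1766) = (2289/52)*(-1766) = -2021187/26 ≈ -77738.)
1/(a + l) = 1/(-1076 - 2021187/26) = 1/(-2049163/26) = -26/2049163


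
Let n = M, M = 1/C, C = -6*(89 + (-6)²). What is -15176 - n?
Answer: -11381999/750 ≈ -15176.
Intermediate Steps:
C = -750 (C = -6*(89 + 36) = -6*125 = -750)
M = -1/750 (M = 1/(-750) = -1/750 ≈ -0.0013333)
n = -1/750 ≈ -0.0013333
-15176 - n = -15176 - 1*(-1/750) = -15176 + 1/750 = -11381999/750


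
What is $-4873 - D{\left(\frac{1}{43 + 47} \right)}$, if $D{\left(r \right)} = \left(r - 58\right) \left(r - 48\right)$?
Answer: $- \frac{62012161}{8100} \approx -7655.8$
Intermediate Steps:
$D{\left(r \right)} = \left(-58 + r\right) \left(-48 + r\right)$
$-4873 - D{\left(\frac{1}{43 + 47} \right)} = -4873 - \left(2784 + \left(\frac{1}{43 + 47}\right)^{2} - \frac{106}{43 + 47}\right) = -4873 - \left(2784 + \left(\frac{1}{90}\right)^{2} - \frac{106}{90}\right) = -4873 - \left(2784 + \left(\frac{1}{90}\right)^{2} - \frac{53}{45}\right) = -4873 - \left(2784 + \frac{1}{8100} - \frac{53}{45}\right) = -4873 - \frac{22540861}{8100} = - \frac{62012161}{8100}$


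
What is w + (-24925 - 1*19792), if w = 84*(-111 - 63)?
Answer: -59333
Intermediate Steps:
w = -14616 (w = 84*(-174) = -14616)
w + (-24925 - 1*19792) = -14616 + (-24925 - 1*19792) = -14616 + (-24925 - 19792) = -14616 - 44717 = -59333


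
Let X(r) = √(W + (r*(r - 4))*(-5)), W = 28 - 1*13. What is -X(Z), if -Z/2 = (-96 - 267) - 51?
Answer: -I*√3411345 ≈ -1847.0*I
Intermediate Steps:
W = 15 (W = 28 - 13 = 15)
Z = 828 (Z = -2*((-96 - 267) - 51) = -2*(-363 - 51) = -2*(-414) = 828)
X(r) = √(15 - 5*r*(-4 + r)) (X(r) = √(15 + (r*(r - 4))*(-5)) = √(15 + (r*(-4 + r))*(-5)) = √(15 - 5*r*(-4 + r)))
-X(Z) = -√(15 - 5*828² + 20*828) = -√(15 - 5*685584 + 16560) = -√(15 - 3427920 + 16560) = -√(-3411345) = -I*√3411345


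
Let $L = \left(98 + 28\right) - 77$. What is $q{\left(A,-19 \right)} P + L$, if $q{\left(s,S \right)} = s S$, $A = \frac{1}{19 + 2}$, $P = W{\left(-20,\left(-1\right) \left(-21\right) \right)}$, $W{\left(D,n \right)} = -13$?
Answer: $\frac{1276}{21} \approx 60.762$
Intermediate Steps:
$P = -13$
$A = \frac{1}{21} \approx 0.047619$
$L = 49$ ($L = 126 - 77 = 49$)
$q{\left(s,S \right)} = S s$
$q{\left(A,-19 \right)} P + L = \left(-19\right) \frac{1}{21} \left(-13\right) + 49 = \left(- \frac{19}{21}\right) \left(-13\right) + 49 = \frac{247}{21} + 49 = \frac{1276}{21}$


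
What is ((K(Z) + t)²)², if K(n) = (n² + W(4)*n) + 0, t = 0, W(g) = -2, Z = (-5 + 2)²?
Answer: 15752961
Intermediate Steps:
Z = 9 (Z = (-3)² = 9)
K(n) = n² - 2*n (K(n) = (n² - 2*n) + 0 = n² - 2*n)
((K(Z) + t)²)² = ((9*(-2 + 9) + 0)²)² = ((9*7 + 0)²)² = ((63 + 0)²)² = (63²)² = 3969² = 15752961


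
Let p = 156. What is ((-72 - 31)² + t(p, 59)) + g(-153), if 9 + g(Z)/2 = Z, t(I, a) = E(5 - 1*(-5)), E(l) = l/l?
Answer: 10286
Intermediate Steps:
E(l) = 1
t(I, a) = 1
g(Z) = -18 + 2*Z
((-72 - 31)² + t(p, 59)) + g(-153) = ((-72 - 31)² + 1) + (-18 + 2*(-153)) = ((-103)² + 1) + (-18 - 306) = (10609 + 1) - 324 = 10610 - 324 = 10286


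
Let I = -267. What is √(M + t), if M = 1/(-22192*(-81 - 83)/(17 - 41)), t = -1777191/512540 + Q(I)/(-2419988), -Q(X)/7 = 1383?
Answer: I*√21978211619167496744142343781010/2519087561294780 ≈ 1.861*I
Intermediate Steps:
Q(X) = -9681 (Q(X) = -7*1383 = -9681)
t = -268488687123/77521290595 (t = -1777191/512540 - 9681/(-2419988) = -1777191*1/512540 - 9681*(-1/2419988) = -1777191/512540 + 9681/2419988 = -268488687123/77521290595 ≈ -3.4634)
M = -3/454936 (M = 1/(-(-3639488)/(-24)) = 1/(-(-3639488)*(-1)/24) = 1/(-22192*41/6) = 1/(-454936/3) = -3/454936 ≈ -6.5943e-6)
√(M + t) = √(-3/454936 - 268488687123/77521290595) = √(-122145401928860913/35267225858126920) = I*√21978211619167496744142343781010/2519087561294780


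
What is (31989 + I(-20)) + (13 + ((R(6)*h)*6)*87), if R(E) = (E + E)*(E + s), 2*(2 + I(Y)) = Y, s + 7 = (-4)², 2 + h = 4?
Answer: 219910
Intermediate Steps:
h = 2 (h = -2 + 4 = 2)
s = 9 (s = -7 + (-4)² = -7 + 16 = 9)
I(Y) = -2 + Y/2
R(E) = 2*E*(9 + E) (R(E) = (E + E)*(E + 9) = (2*E)*(9 + E) = 2*E*(9 + E))
(31989 + I(-20)) + (13 + ((R(6)*h)*6)*87) = (31989 + (-2 + (½)*(-20))) + (13 + (((2*6*(9 + 6))*2)*6)*87) = (31989 + (-2 - 10)) + (13 + (((2*6*15)*2)*6)*87) = (31989 - 12) + (13 + ((180*2)*6)*87) = 31977 + (13 + (360*6)*87) = 31977 + (13 + 2160*87) = 31977 + (13 + 187920) = 31977 + 187933 = 219910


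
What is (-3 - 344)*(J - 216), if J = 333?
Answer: -40599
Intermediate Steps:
(-3 - 344)*(J - 216) = (-3 - 344)*(333 - 216) = -347*117 = -40599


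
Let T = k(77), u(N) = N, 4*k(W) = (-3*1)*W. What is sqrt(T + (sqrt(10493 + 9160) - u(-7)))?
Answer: sqrt(-203 + 4*sqrt(19653))/2 ≈ 9.4572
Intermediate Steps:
k(W) = -3*W/4 (k(W) = ((-3*1)*W)/4 = (-3*W)/4 = -3*W/4)
T = -231/4 (T = -3/4*77 = -231/4 ≈ -57.750)
sqrt(T + (sqrt(10493 + 9160) - u(-7))) = sqrt(-231/4 + (sqrt(10493 + 9160) - 1*(-7))) = sqrt(-231/4 + (sqrt(19653) + 7)) = sqrt(-231/4 + (7 + sqrt(19653))) = sqrt(-203/4 + sqrt(19653))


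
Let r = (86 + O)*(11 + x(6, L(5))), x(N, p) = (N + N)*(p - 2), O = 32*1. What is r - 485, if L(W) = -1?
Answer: -3435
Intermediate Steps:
O = 32
x(N, p) = 2*N*(-2 + p) (x(N, p) = (2*N)*(-2 + p) = 2*N*(-2 + p))
r = -2950 (r = (86 + 32)*(11 + 2*6*(-2 - 1)) = 118*(11 + 2*6*(-3)) = 118*(11 - 36) = 118*(-25) = -2950)
r - 485 = -2950 - 485 = -3435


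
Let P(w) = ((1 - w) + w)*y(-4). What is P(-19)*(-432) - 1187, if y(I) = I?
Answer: 541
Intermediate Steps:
P(w) = -4 (P(w) = ((1 - w) + w)*(-4) = 1*(-4) = -4)
P(-19)*(-432) - 1187 = -4*(-432) - 1187 = 1728 - 1187 = 541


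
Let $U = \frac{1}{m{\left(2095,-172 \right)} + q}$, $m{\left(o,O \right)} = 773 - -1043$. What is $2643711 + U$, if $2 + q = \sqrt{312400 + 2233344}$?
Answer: $\frac{984586713793}{372426} - \frac{\sqrt{159109}}{186213} \approx 2.6437 \cdot 10^{6}$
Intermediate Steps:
$m{\left(o,O \right)} = 1816$ ($m{\left(o,O \right)} = 773 + 1043 = 1816$)
$q = -2 + 4 \sqrt{159109}$ ($q = -2 + \sqrt{312400 + 2233344} = -2 + \sqrt{2545744} = -2 + 4 \sqrt{159109} \approx 1593.5$)
$U = \frac{1}{1814 + 4 \sqrt{159109}}$ ($U = \frac{1}{1816 - \left(2 - 4 \sqrt{159109}\right)} = \frac{1}{1814 + 4 \sqrt{159109}} \approx 0.00029329$)
$2643711 + U = 2643711 + \left(\frac{907}{372426} - \frac{\sqrt{159109}}{186213}\right) = \frac{984586713793}{372426} - \frac{\sqrt{159109}}{186213}$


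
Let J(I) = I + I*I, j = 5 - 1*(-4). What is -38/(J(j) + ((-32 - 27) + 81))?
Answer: -19/56 ≈ -0.33929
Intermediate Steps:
j = 9 (j = 5 + 4 = 9)
J(I) = I + I²
-38/(J(j) + ((-32 - 27) + 81)) = -38/(9*(1 + 9) + ((-32 - 27) + 81)) = -38/(9*10 + (-59 + 81)) = -38/(90 + 22) = -38/112 = (1/112)*(-38) = -19/56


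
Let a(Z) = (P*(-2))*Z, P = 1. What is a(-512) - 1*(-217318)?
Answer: 218342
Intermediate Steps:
a(Z) = -2*Z (a(Z) = (1*(-2))*Z = -2*Z)
a(-512) - 1*(-217318) = -2*(-512) - 1*(-217318) = 1024 + 217318 = 218342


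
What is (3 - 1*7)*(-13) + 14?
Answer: 66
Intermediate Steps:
(3 - 1*7)*(-13) + 14 = (3 - 7)*(-13) + 14 = -4*(-13) + 14 = 52 + 14 = 66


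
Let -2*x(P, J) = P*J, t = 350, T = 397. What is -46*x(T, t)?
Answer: 3195850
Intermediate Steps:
x(P, J) = -J*P/2 (x(P, J) = -P*J/2 = -J*P/2)
-46*x(T, t) = -(-23)*350*397 = -46*(-69475) = 3195850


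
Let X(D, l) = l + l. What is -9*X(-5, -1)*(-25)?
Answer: -450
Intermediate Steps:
X(D, l) = 2*l
-9*X(-5, -1)*(-25) = -18*(-1)*(-25) = -9*(-2)*(-25) = 18*(-25) = -450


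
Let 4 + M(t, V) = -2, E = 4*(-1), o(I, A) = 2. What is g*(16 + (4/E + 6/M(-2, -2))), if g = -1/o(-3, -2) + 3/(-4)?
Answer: -35/2 ≈ -17.500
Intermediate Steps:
E = -4
g = -5/4 (g = -1/2 + 3/(-4) = -1*½ + 3*(-¼) = -½ - ¾ = -5/4 ≈ -1.2500)
M(t, V) = -6 (M(t, V) = -4 - 2 = -6)
g*(16 + (4/E + 6/M(-2, -2))) = -5*(16 + (4/(-4) + 6/(-6)))/4 = -5*(16 + (4*(-¼) + 6*(-⅙)))/4 = -5*(16 + (-1 - 1))/4 = -5*(16 - 2)/4 = -5/4*14 = -35/2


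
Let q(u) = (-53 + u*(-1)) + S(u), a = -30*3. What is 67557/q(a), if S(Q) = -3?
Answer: 67557/34 ≈ 1987.0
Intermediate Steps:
a = -90
q(u) = -56 - u (q(u) = (-53 + u*(-1)) - 3 = (-53 - u) - 3 = -56 - u)
67557/q(a) = 67557/(-56 - 1*(-90)) = 67557/(-56 + 90) = 67557/34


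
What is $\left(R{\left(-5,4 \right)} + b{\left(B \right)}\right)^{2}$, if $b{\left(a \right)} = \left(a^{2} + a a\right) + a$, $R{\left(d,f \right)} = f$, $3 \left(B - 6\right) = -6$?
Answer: $1600$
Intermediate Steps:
$B = 4$ ($B = 6 + \frac{1}{3} \left(-6\right) = 6 - 2 = 4$)
$b{\left(a \right)} = a + 2 a^{2}$ ($b{\left(a \right)} = \left(a^{2} + a^{2}\right) + a = 2 a^{2} + a = a + 2 a^{2}$)
$\left(R{\left(-5,4 \right)} + b{\left(B \right)}\right)^{2} = \left(4 + 4 \left(1 + 2 \cdot 4\right)\right)^{2} = \left(4 + 4 \left(1 + 8\right)\right)^{2} = \left(4 + 4 \cdot 9\right)^{2} = \left(4 + 36\right)^{2} = 40^{2} = 1600$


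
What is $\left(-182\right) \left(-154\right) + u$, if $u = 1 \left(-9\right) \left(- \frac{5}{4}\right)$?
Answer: $\frac{112157}{4} \approx 28039.0$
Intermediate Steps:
$u = \frac{45}{4}$ ($u = - 9 \left(\left(-5\right) \frac{1}{4}\right) = \left(-9\right) \left(- \frac{5}{4}\right) = \frac{45}{4} \approx 11.25$)
$\left(-182\right) \left(-154\right) + u = \left(-182\right) \left(-154\right) + \frac{45}{4} = 28028 + \frac{45}{4} = \frac{112157}{4}$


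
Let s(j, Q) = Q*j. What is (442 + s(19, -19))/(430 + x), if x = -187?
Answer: ⅓ ≈ 0.33333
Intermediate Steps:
(442 + s(19, -19))/(430 + x) = (442 - 19*19)/(430 - 187) = (442 - 361)/243 = 81*(1/243) = ⅓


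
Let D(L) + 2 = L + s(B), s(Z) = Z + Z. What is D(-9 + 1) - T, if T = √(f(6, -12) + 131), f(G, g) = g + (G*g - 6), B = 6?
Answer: 2 - √41 ≈ -4.4031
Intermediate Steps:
s(Z) = 2*Z
D(L) = 10 + L (D(L) = -2 + (L + 2*6) = -2 + (L + 12) = -2 + (12 + L) = 10 + L)
f(G, g) = -6 + g + G*g (f(G, g) = g + (-6 + G*g) = -6 + g + G*g)
T = √41 (T = √((-6 - 12 + 6*(-12)) + 131) = √((-6 - 12 - 72) + 131) = √(-90 + 131) = √41 ≈ 6.4031)
D(-9 + 1) - T = (10 + (-9 + 1)) - √41 = (10 - 8) - √41 = 2 - √41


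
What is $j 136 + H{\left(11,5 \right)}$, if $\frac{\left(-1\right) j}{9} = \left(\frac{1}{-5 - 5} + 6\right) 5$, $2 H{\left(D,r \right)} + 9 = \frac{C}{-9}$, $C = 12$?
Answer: $- \frac{216679}{6} \approx -36113.0$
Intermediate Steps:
$H{\left(D,r \right)} = - \frac{31}{6}$ ($H{\left(D,r \right)} = - \frac{9}{2} + \frac{12 \frac{1}{-9}}{2} = - \frac{9}{2} + \frac{12 \left(- \frac{1}{9}\right)}{2} = - \frac{9}{2} + \frac{1}{2} \left(- \frac{4}{3}\right) = - \frac{9}{2} - \frac{2}{3} = - \frac{31}{6}$)
$j = - \frac{531}{2}$ ($j = - 9 \left(\frac{1}{-5 - 5} + 6\right) 5 = - 9 \left(\frac{1}{-10} + 6\right) 5 = - 9 \left(- \frac{1}{10} + 6\right) 5 = - 9 \cdot \frac{59}{10} \cdot 5 = \left(-9\right) \frac{59}{2} = - \frac{531}{2} \approx -265.5$)
$j 136 + H{\left(11,5 \right)} = \left(- \frac{531}{2}\right) 136 - \frac{31}{6} = -36108 - \frac{31}{6} = - \frac{216679}{6}$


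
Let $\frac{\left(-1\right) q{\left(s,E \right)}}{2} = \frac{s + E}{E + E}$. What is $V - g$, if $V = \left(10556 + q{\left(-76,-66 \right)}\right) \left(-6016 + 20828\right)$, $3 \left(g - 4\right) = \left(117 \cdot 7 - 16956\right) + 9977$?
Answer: $\frac{1719582184}{11} \approx 1.5633 \cdot 10^{8}$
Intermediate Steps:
$q{\left(s,E \right)} = - \frac{E + s}{E}$ ($q{\left(s,E \right)} = - 2 \frac{s + E}{E + E} = - 2 \frac{E + s}{2 E} = - \frac{E + s}{E}$)
$g = - \frac{6148}{3}$ ($g = 4 + \frac{\left(117 \cdot 7 - 16956\right) + 9977}{3} = 4 + \frac{\left(819 - 16956\right) + 9977}{3} = 4 + \frac{-16137 + 9977}{3} = 4 + \frac{1}{3} \left(-6160\right) = 4 - \frac{6160}{3} = - \frac{6148}{3} \approx -2049.3$)
$V = \frac{5158678924}{33}$ ($V = \left(10556 + \frac{\left(-1\right) \left(-66\right) - -76}{-66}\right) \left(-6016 + 20828\right) = \left(10556 - \frac{66 + 76}{66}\right) 14812 = \left(10556 - \frac{71}{33}\right) 14812 = \frac{348277}{33} \cdot 14812 = \frac{5158678924}{33} \approx 1.5632 \cdot 10^{8}$)
$V - g = \frac{5158678924}{33} - - \frac{6148}{3} = \frac{5158678924}{33} + \frac{6148}{3} = \frac{1719582184}{11}$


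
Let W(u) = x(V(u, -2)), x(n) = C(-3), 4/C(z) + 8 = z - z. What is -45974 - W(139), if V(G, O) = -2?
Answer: -91947/2 ≈ -45974.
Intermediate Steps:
C(z) = -½ (C(z) = 4/(-8 + (z - z)) = 4/(-8 + 0) = 4/(-8) = 4*(-⅛) = -½)
x(n) = -½
W(u) = -½
-45974 - W(139) = -45974 - 1*(-½) = -45974 + ½ = -91947/2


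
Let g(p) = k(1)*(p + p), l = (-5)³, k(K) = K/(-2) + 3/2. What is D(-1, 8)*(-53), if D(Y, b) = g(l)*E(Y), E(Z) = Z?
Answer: -13250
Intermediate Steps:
k(K) = 3/2 - K/2 (k(K) = K*(-½) + 3*(½) = -K/2 + 3/2 = 3/2 - K/2)
l = -125
g(p) = 2*p (g(p) = (3/2 - ½*1)*(p + p) = (3/2 - ½)*(2*p) = 1*(2*p) = 2*p)
D(Y, b) = -250*Y (D(Y, b) = (2*(-125))*Y = -250*Y)
D(-1, 8)*(-53) = -250*(-1)*(-53) = 250*(-53) = -13250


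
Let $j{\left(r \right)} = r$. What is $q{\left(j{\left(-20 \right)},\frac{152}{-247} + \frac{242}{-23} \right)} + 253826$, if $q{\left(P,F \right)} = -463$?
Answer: $253363$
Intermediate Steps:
$q{\left(j{\left(-20 \right)},\frac{152}{-247} + \frac{242}{-23} \right)} + 253826 = -463 + 253826 = 253363$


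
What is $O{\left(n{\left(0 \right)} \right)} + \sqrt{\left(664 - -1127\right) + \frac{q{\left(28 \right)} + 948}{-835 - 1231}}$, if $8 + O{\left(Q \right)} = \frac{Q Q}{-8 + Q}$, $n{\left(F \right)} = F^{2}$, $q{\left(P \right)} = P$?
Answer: $-8 + \frac{\sqrt{1910652295}}{1033} \approx 34.315$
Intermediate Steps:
$O{\left(Q \right)} = -8 + \frac{Q^{2}}{-8 + Q}$ ($O{\left(Q \right)} = -8 + \frac{Q Q}{-8 + Q} = -8 + \frac{Q^{2}}{-8 + Q}$)
$O{\left(n{\left(0 \right)} \right)} + \sqrt{\left(664 - -1127\right) + \frac{q{\left(28 \right)} + 948}{-835 - 1231}} = \frac{64 + \left(0^{2}\right)^{2} - 8 \cdot 0^{2}}{-8 + 0^{2}} + \sqrt{\left(664 - -1127\right) + \frac{28 + 948}{-835 - 1231}} = \frac{64 + 0^{2} - 0}{-8 + 0} + \sqrt{\left(664 + 1127\right) + \frac{976}{-2066}} = \frac{64 + 0 + 0}{-8} + \sqrt{1791 + 976 \left(- \frac{1}{2066}\right)} = \left(- \frac{1}{8}\right) 64 + \sqrt{1791 - \frac{488}{1033}} = -8 + \sqrt{\frac{1849615}{1033}} = -8 + \frac{\sqrt{1910652295}}{1033}$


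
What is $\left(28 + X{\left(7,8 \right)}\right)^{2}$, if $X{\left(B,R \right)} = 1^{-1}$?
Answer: $841$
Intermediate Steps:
$X{\left(B,R \right)} = 1$
$\left(28 + X{\left(7,8 \right)}\right)^{2} = \left(28 + 1\right)^{2} = 29^{2} = 841$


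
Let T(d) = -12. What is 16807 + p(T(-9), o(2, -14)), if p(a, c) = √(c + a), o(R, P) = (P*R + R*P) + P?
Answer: 16807 + I*√82 ≈ 16807.0 + 9.0554*I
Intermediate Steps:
o(R, P) = P + 2*P*R (o(R, P) = (P*R + P*R) + P = 2*P*R + P = P + 2*P*R)
p(a, c) = √(a + c)
16807 + p(T(-9), o(2, -14)) = 16807 + √(-12 - 14*(1 + 2*2)) = 16807 + √(-12 - 14*(1 + 4)) = 16807 + √(-12 - 14*5) = 16807 + √(-12 - 70) = 16807 + √(-82) = 16807 + I*√82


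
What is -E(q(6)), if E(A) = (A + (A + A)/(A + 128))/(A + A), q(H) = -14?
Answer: -29/57 ≈ -0.50877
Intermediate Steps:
E(A) = (A + 2*A/(128 + A))/(2*A) (E(A) = (A + (2*A)/(128 + A))/((2*A)) = (A + 2*A/(128 + A))*(1/(2*A)) = (A + 2*A/(128 + A))/(2*A))
-E(q(6)) = -(130 - 14)/(2*(128 - 14)) = -116/(2*114) = -1*29/57 = -29/57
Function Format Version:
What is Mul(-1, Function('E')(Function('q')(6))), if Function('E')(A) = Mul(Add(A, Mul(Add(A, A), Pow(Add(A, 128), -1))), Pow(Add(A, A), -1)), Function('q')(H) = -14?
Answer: Rational(-29, 57) ≈ -0.50877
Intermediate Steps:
Function('E')(A) = Mul(Rational(1, 2), Pow(A, -1), Add(A, Mul(2, A, Pow(Add(128, A), -1)))) (Function('E')(A) = Mul(Add(A, Mul(Mul(2, A), Pow(Add(128, A), -1))), Pow(Mul(2, A), -1)) = Mul(Add(A, Mul(2, A, Pow(Add(128, A), -1))), Mul(Rational(1, 2), Pow(A, -1))) = Mul(Rational(1, 2), Pow(A, -1), Add(A, Mul(2, A, Pow(Add(128, A), -1)))))
Mul(-1, Function('E')(Function('q')(6))) = Mul(-1, Mul(Rational(1, 2), Pow(Add(128, -14), -1), Add(130, -14))) = Mul(-1, Mul(Rational(1, 2), Pow(114, -1), 116)) = Mul(-1, Mul(Rational(1, 2), Rational(1, 114), 116)) = Mul(-1, Rational(29, 57)) = Rational(-29, 57)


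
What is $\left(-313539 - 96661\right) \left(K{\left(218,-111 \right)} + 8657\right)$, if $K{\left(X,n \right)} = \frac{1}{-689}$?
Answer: $- \frac{2446708454400}{689} \approx -3.5511 \cdot 10^{9}$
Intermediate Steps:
$K{\left(X,n \right)} = - \frac{1}{689}$
$\left(-313539 - 96661\right) \left(K{\left(218,-111 \right)} + 8657\right) = \left(-313539 - 96661\right) \left(- \frac{1}{689} + 8657\right) = \left(-410200\right) \frac{5964672}{689} = - \frac{2446708454400}{689}$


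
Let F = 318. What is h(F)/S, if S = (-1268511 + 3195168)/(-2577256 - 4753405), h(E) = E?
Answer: -777050066/642219 ≈ -1209.9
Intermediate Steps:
S = -1926657/7330661 (S = 1926657/(-7330661) = 1926657*(-1/7330661) = -1926657/7330661 ≈ -0.26282)
h(F)/S = 318/(-1926657/7330661) = 318*(-7330661/1926657) = -777050066/642219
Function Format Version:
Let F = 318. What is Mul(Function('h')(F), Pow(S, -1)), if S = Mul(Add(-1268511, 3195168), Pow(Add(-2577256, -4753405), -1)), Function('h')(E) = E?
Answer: Rational(-777050066, 642219) ≈ -1209.9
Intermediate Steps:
S = Rational(-1926657, 7330661) (S = Mul(1926657, Pow(-7330661, -1)) = Mul(1926657, Rational(-1, 7330661)) = Rational(-1926657, 7330661) ≈ -0.26282)
Mul(Function('h')(F), Pow(S, -1)) = Mul(318, Pow(Rational(-1926657, 7330661), -1)) = Mul(318, Rational(-7330661, 1926657)) = Rational(-777050066, 642219)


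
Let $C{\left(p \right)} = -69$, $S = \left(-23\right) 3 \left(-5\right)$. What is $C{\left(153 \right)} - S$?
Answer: $-414$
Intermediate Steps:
$S = 345$ ($S = \left(-69\right) \left(-5\right) = 345$)
$C{\left(153 \right)} - S = -69 - 345 = -414$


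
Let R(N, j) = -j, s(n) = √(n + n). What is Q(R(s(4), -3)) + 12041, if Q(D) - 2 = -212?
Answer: 11831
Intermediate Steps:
s(n) = √2*√n (s(n) = √(2*n) = √2*√n)
Q(D) = -210 (Q(D) = 2 - 212 = -210)
Q(R(s(4), -3)) + 12041 = -210 + 12041 = 11831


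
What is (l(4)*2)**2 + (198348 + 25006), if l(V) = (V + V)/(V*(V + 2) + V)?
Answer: 10944362/49 ≈ 2.2335e+5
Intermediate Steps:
l(V) = 2*V/(V + V*(2 + V)) (l(V) = (2*V)/(V*(2 + V) + V) = (2*V)/(V + V*(2 + V)) = 2*V/(V + V*(2 + V)))
(l(4)*2)**2 + (198348 + 25006) = ((2/(3 + 4))*2)**2 + (198348 + 25006) = ((2/7)*2)**2 + 223354 = (4/7)**2 + 223354 = 16/49 + 223354 = 10944362/49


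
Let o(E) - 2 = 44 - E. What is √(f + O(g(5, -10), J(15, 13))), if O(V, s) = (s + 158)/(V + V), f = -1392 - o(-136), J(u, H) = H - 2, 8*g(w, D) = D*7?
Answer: 2*I*√484995/35 ≈ 39.795*I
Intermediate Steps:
o(E) = 46 - E (o(E) = 2 + (44 - E) = 46 - E)
g(w, D) = 7*D/8 (g(w, D) = (D*7)/8 = (7*D)/8 = 7*D/8)
J(u, H) = -2 + H
f = -1574 (f = -1392 - (46 - 1*(-136)) = -1392 - (46 + 136) = -1392 - 1*182 = -1392 - 182 = -1574)
O(V, s) = (158 + s)/(2*V) (O(V, s) = (158 + s)/((2*V)) = (158 + s)*(1/(2*V)) = (158 + s)/(2*V))
√(f + O(g(5, -10), J(15, 13))) = √(-1574 + (158 + (-2 + 13))/(2*(((7/8)*(-10))))) = √(-1574 + (158 + 11)/(2*(-35/4))) = √(-1574 + (½)*(-4/35)*169) = √(-1574 - 338/35) = √(-55428/35) = 2*I*√484995/35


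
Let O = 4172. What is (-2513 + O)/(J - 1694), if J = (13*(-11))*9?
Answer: -1659/2981 ≈ -0.55652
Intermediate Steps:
J = -1287 (J = -143*9 = -1287)
(-2513 + O)/(J - 1694) = (-2513 + 4172)/(-1287 - 1694) = 1659/(-2981) = 1659*(-1/2981) = -1659/2981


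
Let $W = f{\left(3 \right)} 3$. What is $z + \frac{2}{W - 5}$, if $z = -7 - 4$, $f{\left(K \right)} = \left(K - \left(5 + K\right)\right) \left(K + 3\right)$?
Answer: $- \frac{1047}{95} \approx -11.021$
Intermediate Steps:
$f{\left(K \right)} = -15 - 5 K$ ($f{\left(K \right)} = - 5 \left(3 + K\right) = -15 - 5 K$)
$z = -11$
$W = -90$ ($W = \left(-15 - 15\right) 3 = \left(-30\right) 3 = -90$)
$z + \frac{2}{W - 5} = -11 + \frac{2}{-90 - 5} = -11 + \frac{2}{-95} = -11 + 2 \left(- \frac{1}{95}\right) = -11 - \frac{2}{95} = - \frac{1047}{95}$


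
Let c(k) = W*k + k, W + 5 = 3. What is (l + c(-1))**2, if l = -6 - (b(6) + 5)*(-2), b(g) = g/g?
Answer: 49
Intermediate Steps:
W = -2 (W = -5 + 3 = -2)
b(g) = 1
c(k) = -k (c(k) = -2*k + k = -k)
l = 6 (l = -6 - (1 + 5)*(-2) = -6 - 6*(-2) = -6 - 1*(-12) = -6 + 12 = 6)
(l + c(-1))**2 = (6 - 1*(-1))**2 = (6 + 1)**2 = 7**2 = 49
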